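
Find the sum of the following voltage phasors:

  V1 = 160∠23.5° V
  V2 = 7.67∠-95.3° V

Step 1 — Convert each phasor to rectangular form:
  V1 = 160·(cos(23.5°) + j·sin(23.5°)) = 146.7 + j63.8 V
  V2 = 7.67·(cos(-95.3°) + j·sin(-95.3°)) = -0.7085 - j7.637 V
Step 2 — Sum components: V_total = 146 + j56.16 V.
Step 3 — Convert to polar: |V_total| = 156.4 V, ∠V_total = 21.0°.

V_total = 156.4∠21.0° V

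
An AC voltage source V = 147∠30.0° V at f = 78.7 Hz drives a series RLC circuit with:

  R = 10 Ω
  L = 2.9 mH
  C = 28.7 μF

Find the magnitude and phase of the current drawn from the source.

Step 1 — Angular frequency: ω = 2π·f = 2π·78.7 = 494.5 rad/s.
Step 2 — Component impedances:
  R: Z = R = 10 Ω
  L: Z = jωL = j·494.5·0.0029 = 0 + j1.434 Ω
  C: Z = 1/(jωC) = -j/(ω·C) = 0 - j70.46 Ω
Step 3 — Series combination: Z_total = R + L + C = 10 - j69.03 Ω = 69.75∠-81.8° Ω.
Step 4 — Source phasor: V = 147∠30.0° V = 127.3 + j73.5 V.
Step 5 — Ohm's law: I = V / Z_total = (127.3 + j73.5) / (10 - j69.03) = -0.7812 + j1.957 A.
Step 6 — Convert to polar: |I| = 2.108 A, ∠I = 111.8°.

I = 2.108∠111.8° A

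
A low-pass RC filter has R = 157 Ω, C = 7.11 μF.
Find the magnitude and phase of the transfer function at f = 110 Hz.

Step 1 — Angular frequency: ω = 2π·110 = 691.2 rad/s.
Step 2 — Transfer function: H(jω) = 1/(1 + jωRC).
Step 3 — Denominator: 1 + jωRC = 1 + j·691.2·157·7.11e-06 = 1 + j0.7715.
Step 4 — H = 0.6269 - j0.4836.
Step 5 — Magnitude: |H| = 0.7918 (-2.0 dB); phase: φ = -37.7°.

|H| = 0.7918 (-2.0 dB), φ = -37.7°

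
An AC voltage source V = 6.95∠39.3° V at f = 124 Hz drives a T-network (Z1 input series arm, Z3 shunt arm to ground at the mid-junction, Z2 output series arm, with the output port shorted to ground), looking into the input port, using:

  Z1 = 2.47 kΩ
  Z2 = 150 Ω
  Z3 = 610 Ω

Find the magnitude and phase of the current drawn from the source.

Step 1 — Angular frequency: ω = 2π·f = 2π·124 = 779.1 rad/s.
Step 2 — Component impedances:
  Z1: Z = R = 2470 Ω
  Z2: Z = R = 150 Ω
  Z3: Z = R = 610 Ω
Step 3 — With the output port shorted to ground, the output series arm Z2 runs from the junction to ground; the shunt arm Z3 also runs from the junction to ground. They appear in parallel: Z3 || Z2 = 120.4 Ω.
Step 4 — Series with input arm Z1: Z_in = Z1 + (Z3 || Z2) = 2590 Ω = 2590∠0.0° Ω.
Step 5 — Source phasor: V = 6.95∠39.3° V = 5.378 + j4.402 V.
Step 6 — Ohm's law: I = V / Z_total = (5.378 + j4.402) / (2590) = 0.002076 + j0.001699 A.
Step 7 — Convert to polar: |I| = 0.002683 A, ∠I = 39.3°.

I = 0.002683∠39.3° A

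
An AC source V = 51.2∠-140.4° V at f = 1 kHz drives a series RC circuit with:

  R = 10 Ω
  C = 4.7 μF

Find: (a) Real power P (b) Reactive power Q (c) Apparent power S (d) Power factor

Step 1 — Angular frequency: ω = 2π·f = 2π·1000 = 6283 rad/s.
Step 2 — Component impedances:
  R: Z = R = 10 Ω
  C: Z = 1/(jωC) = -j/(ω·C) = 0 - j33.86 Ω
Step 3 — Series combination: Z_total = R + C = 10 - j33.86 Ω = 35.31∠-73.5° Ω.
Step 4 — Source phasor: V = 51.2∠-140.4° V = -39.45 - j32.64 V.
Step 5 — Current: I = V / Z = 0.57 - j1.333 A = 1.45∠-66.9° A.
Step 6 — Complex power: S = V·I* = 21.03 - j71.2 VA.
Step 7 — Real power: P = Re(S) = 21.03 W.
Step 8 — Reactive power: Q = Im(S) = -71.2 VAR.
Step 9 — Apparent power: |S| = 74.24 VA.
Step 10 — Power factor: PF = P/|S| = 0.2832 (leading).

(a) P = 21.03 W  (b) Q = -71.2 VAR  (c) S = 74.24 VA  (d) PF = 0.2832 (leading)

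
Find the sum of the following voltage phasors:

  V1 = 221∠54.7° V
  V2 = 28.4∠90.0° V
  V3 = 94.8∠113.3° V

Step 1 — Convert each phasor to rectangular form:
  V1 = 221·(cos(54.7°) + j·sin(54.7°)) = 127.7 + j180.4 V
  V2 = 28.4·(cos(90.0°) + j·sin(90.0°)) = 0 + j28.4 V
  V3 = 94.8·(cos(113.3°) + j·sin(113.3°)) = -37.5 + j87.07 V
Step 2 — Sum components: V_total = 90.21 + j295.8 V.
Step 3 — Convert to polar: |V_total| = 309.3 V, ∠V_total = 73.0°.

V_total = 309.3∠73.0° V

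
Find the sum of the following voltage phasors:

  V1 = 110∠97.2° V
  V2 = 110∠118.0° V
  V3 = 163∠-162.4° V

Step 1 — Convert each phasor to rectangular form:
  V1 = 110·(cos(97.2°) + j·sin(97.2°)) = -13.79 + j109.1 V
  V2 = 110·(cos(118.0°) + j·sin(118.0°)) = -51.64 + j97.12 V
  V3 = 163·(cos(-162.4°) + j·sin(-162.4°)) = -155.4 - j49.29 V
Step 2 — Sum components: V_total = -220.8 + j157 V.
Step 3 — Convert to polar: |V_total| = 270.9 V, ∠V_total = 144.6°.

V_total = 270.9∠144.6° V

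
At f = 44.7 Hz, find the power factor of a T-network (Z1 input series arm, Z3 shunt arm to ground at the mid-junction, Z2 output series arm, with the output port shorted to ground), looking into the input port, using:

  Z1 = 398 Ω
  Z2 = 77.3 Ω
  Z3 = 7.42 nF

Step 1 — Angular frequency: ω = 2π·f = 2π·44.7 = 280.9 rad/s.
Step 2 — Component impedances:
  Z1: Z = R = 398 Ω
  Z2: Z = R = 77.3 Ω
  Z3: Z = 1/(jωC) = -j/(ω·C) = 0 - j4.799e+05 Ω
Step 3 — With the output port shorted to ground, the output series arm Z2 runs from the junction to ground; the shunt arm Z3 also runs from the junction to ground. They appear in parallel: Z3 || Z2 = 77.3 - j0.01245 Ω.
Step 4 — Series with input arm Z1: Z_in = Z1 + (Z3 || Z2) = 475.3 - j0.01245 Ω = 475.3∠-0.0° Ω.
Step 5 — Power factor: PF = cos(φ) = Re(Z)/|Z| = 475.3/475.3 = 1.
Step 6 — Type: Im(Z) = -0.01245 ⇒ leading (phase φ = -0.0°).

PF = 1 (leading, φ = -0.0°)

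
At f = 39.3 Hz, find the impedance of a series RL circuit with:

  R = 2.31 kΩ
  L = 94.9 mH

Step 1 — Angular frequency: ω = 2π·f = 2π·39.3 = 246.9 rad/s.
Step 2 — Component impedances:
  R: Z = R = 2310 Ω
  L: Z = jωL = j·246.9·0.0949 = 0 + j23.43 Ω
Step 3 — Series combination: Z_total = R + L = 2310 + j23.43 Ω = 2310∠0.6° Ω.

Z = 2310 + j23.43 Ω = 2310∠0.6° Ω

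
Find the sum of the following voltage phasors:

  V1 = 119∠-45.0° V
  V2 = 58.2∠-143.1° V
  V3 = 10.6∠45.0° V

Step 1 — Convert each phasor to rectangular form:
  V1 = 119·(cos(-45.0°) + j·sin(-45.0°)) = 84.15 - j84.15 V
  V2 = 58.2·(cos(-143.1°) + j·sin(-143.1°)) = -46.54 - j34.94 V
  V3 = 10.6·(cos(45.0°) + j·sin(45.0°)) = 7.495 + j7.495 V
Step 2 — Sum components: V_total = 45.1 - j111.6 V.
Step 3 — Convert to polar: |V_total| = 120.4 V, ∠V_total = -68.0°.

V_total = 120.4∠-68.0° V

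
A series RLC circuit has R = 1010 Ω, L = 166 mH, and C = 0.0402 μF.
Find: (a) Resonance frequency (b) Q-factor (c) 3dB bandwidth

Step 1 — Resonance condition Im(Z)=0 gives ω₀ = 1/√(LC).
Step 2 — ω₀ = 1/√(0.166·4.02e-08) = 1.224e+04 rad/s.
Step 3 — f₀ = ω₀/(2π) = 1948 Hz.
Step 4 — Series Q: Q = ω₀L/R = 1.224e+04·0.166/1010 = 2.012.
Step 5 — 3dB bandwidth: Δω = ω₀/Q = 6084 rad/s; BW = Δω/(2π) = 968.4 Hz.

(a) f₀ = 1948 Hz  (b) Q = 2.012  (c) BW = 968.4 Hz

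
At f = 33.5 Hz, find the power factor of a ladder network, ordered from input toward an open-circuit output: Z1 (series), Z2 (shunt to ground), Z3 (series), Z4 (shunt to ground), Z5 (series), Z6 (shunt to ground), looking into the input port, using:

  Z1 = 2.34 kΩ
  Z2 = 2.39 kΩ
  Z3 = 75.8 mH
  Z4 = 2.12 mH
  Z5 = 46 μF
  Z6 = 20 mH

Step 1 — Angular frequency: ω = 2π·f = 2π·33.5 = 210.5 rad/s.
Step 2 — Component impedances:
  Z1: Z = R = 2340 Ω
  Z2: Z = R = 2390 Ω
  Z3: Z = jωL = j·210.5·0.0758 = 0 + j15.95 Ω
  Z4: Z = jωL = j·210.5·0.00212 = 0 + j0.4462 Ω
  Z5: Z = 1/(jωC) = -j/(ω·C) = 0 - j103.3 Ω
  Z6: Z = jωL = j·210.5·0.02 = 0 + j4.21 Ω
Step 3 — Ladder network (open output): work backward from the far end, alternating series and parallel combinations. Z_in = 2340 + j16.4 Ω = 2340∠0.4° Ω.
Step 4 — Power factor: PF = cos(φ) = Re(Z)/|Z| = 2340/2340 = 1.
Step 5 — Type: Im(Z) = 16.4 ⇒ lagging (phase φ = 0.4°).

PF = 1 (lagging, φ = 0.4°)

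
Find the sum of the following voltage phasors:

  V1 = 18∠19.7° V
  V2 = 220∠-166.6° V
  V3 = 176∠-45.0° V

Step 1 — Convert each phasor to rectangular form:
  V1 = 18·(cos(19.7°) + j·sin(19.7°)) = 16.95 + j6.068 V
  V2 = 220·(cos(-166.6°) + j·sin(-166.6°)) = -214 - j50.98 V
  V3 = 176·(cos(-45.0°) + j·sin(-45.0°)) = 124.5 - j124.5 V
Step 2 — Sum components: V_total = -72.61 - j169.4 V.
Step 3 — Convert to polar: |V_total| = 184.3 V, ∠V_total = -113.2°.

V_total = 184.3∠-113.2° V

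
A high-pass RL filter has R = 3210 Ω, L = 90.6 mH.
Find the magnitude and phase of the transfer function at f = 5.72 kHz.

Step 1 — Angular frequency: ω = 2π·5720 = 3.594e+04 rad/s.
Step 2 — Transfer function: H(jω) = jωL/(R + jωL).
Step 3 — Numerator jωL = j·3256; denominator R + jωL = 3210 + j3256.
Step 4 — H = 0.5071 + j0.4999.
Step 5 — Magnitude: |H| = 0.7121 (-2.9 dB); phase: φ = 44.6°.

|H| = 0.7121 (-2.9 dB), φ = 44.6°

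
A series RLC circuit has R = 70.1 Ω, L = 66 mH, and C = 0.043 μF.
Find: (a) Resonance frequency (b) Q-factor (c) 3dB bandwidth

Step 1 — Resonance: ω₀ = 1/√(LC) = 1/√(0.066·4.3e-08) = 1.877e+04 rad/s.
Step 2 — f₀ = ω₀/(2π) = 2988 Hz.
Step 3 — Series Q: Q = ω₀L/R = 1.877e+04·0.066/70.1 = 17.67.
Step 4 — Bandwidth: Δω = ω₀/Q = 1062 rad/s; BW = Δω/(2π) = 169 Hz.

(a) f₀ = 2988 Hz  (b) Q = 17.67  (c) BW = 169 Hz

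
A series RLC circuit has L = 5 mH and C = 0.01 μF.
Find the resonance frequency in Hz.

Step 1 — Resonance condition Im(Z)=0 gives ω₀ = 1/√(LC).
Step 2 — ω₀ = 1/√(0.005·1e-08) = 1.414e+05 rad/s.
Step 3 — f₀ = ω₀/(2π) = 2.251e+04 Hz.

f₀ = 2.251e+04 Hz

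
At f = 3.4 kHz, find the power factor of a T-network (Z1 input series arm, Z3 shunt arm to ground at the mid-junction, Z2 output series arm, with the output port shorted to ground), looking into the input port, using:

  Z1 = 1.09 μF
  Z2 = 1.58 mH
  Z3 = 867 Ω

Step 1 — Angular frequency: ω = 2π·f = 2π·3400 = 2.136e+04 rad/s.
Step 2 — Component impedances:
  Z1: Z = 1/(jωC) = -j/(ω·C) = 0 - j42.95 Ω
  Z2: Z = jωL = j·2.136e+04·0.00158 = 0 + j33.75 Ω
  Z3: Z = R = 867 Ω
Step 3 — With the output port shorted to ground, the output series arm Z2 runs from the junction to ground; the shunt arm Z3 also runs from the junction to ground. They appear in parallel: Z3 || Z2 = 1.312 + j33.7 Ω.
Step 4 — Series with input arm Z1: Z_in = Z1 + (Z3 || Z2) = 1.312 - j9.243 Ω = 9.336∠-81.9° Ω.
Step 5 — Power factor: PF = cos(φ) = Re(Z)/|Z| = 1.312/9.336 = 0.1405.
Step 6 — Type: Im(Z) = -9.243 ⇒ leading (phase φ = -81.9°).

PF = 0.1405 (leading, φ = -81.9°)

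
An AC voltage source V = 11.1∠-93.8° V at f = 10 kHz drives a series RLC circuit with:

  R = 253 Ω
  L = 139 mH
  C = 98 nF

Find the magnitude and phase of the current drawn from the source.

Step 1 — Angular frequency: ω = 2π·f = 2π·1e+04 = 6.283e+04 rad/s.
Step 2 — Component impedances:
  R: Z = R = 253 Ω
  L: Z = jωL = j·6.283e+04·0.139 = 0 + j8734 Ω
  C: Z = 1/(jωC) = -j/(ω·C) = 0 - j162.4 Ω
Step 3 — Series combination: Z_total = R + L + C = 253 + j8571 Ω = 8575∠88.3° Ω.
Step 4 — Source phasor: V = 11.1∠-93.8° V = -0.7356 - j11.08 V.
Step 5 — Ohm's law: I = V / Z_total = (-0.7356 - j11.08) / (253 + j8571) = -0.001294 + j4.764e-05 A.
Step 6 — Convert to polar: |I| = 0.001294 A, ∠I = 177.9°.

I = 0.001294∠177.9° A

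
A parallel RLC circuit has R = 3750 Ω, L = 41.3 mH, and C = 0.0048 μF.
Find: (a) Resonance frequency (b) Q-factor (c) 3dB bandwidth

Step 1 — Resonance: ω₀ = 1/√(LC) = 1/√(0.0413·4.8e-09) = 7.102e+04 rad/s.
Step 2 — f₀ = ω₀/(2π) = 1.13e+04 Hz.
Step 3 — Parallel Q: Q = R/(ω₀L) = 3750/(7.102e+04·0.0413) = 1.278.
Step 4 — Bandwidth: Δω = ω₀/Q = 5.556e+04 rad/s; BW = Δω/(2π) = 8842 Hz.

(a) f₀ = 1.13e+04 Hz  (b) Q = 1.278  (c) BW = 8842 Hz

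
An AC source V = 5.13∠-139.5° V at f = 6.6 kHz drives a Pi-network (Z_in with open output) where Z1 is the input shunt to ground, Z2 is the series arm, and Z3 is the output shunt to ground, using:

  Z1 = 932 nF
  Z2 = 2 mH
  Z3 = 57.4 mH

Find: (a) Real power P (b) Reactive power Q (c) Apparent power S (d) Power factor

Step 1 — Angular frequency: ω = 2π·f = 2π·6600 = 4.147e+04 rad/s.
Step 2 — Component impedances:
  Z1: Z = 1/(jωC) = -j/(ω·C) = 0 - j25.87 Ω
  Z2: Z = jωL = j·4.147e+04·0.002 = 0 + j82.94 Ω
  Z3: Z = jωL = j·4.147e+04·0.0574 = 0 + j2380 Ω
Step 3 — With open output, the series arm Z2 and the output shunt Z3 appear in series to ground: Z2 + Z3 = 0 + j2463 Ω.
Step 4 — Parallel with input shunt Z1: Z_in = Z1 || (Z2 + Z3) = 0 - j26.15 Ω = 26.15∠-90.0° Ω.
Step 5 — Source phasor: V = 5.13∠-139.5° V = -3.901 - j3.332 V.
Step 6 — Current: I = V / Z = 0.1274 - j0.1492 A = 0.1962∠-49.5° A.
Step 7 — Complex power: S = V·I* = 0 - j1.006 VA.
Step 8 — Real power: P = Re(S) = 0 W.
Step 9 — Reactive power: Q = Im(S) = -1.006 VAR.
Step 10 — Apparent power: |S| = 1.006 VA.
Step 11 — Power factor: PF = P/|S| = 0 (leading).

(a) P = 0 W  (b) Q = -1.006 VAR  (c) S = 1.006 VA  (d) PF = 0 (leading)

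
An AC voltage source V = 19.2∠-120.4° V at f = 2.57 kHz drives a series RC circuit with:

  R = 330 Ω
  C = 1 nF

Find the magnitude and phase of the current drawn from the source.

Step 1 — Angular frequency: ω = 2π·f = 2π·2570 = 1.615e+04 rad/s.
Step 2 — Component impedances:
  R: Z = R = 330 Ω
  C: Z = 1/(jωC) = -j/(ω·C) = 0 - j6.193e+04 Ω
Step 3 — Series combination: Z_total = R + C = 330 - j6.193e+04 Ω = 6.193e+04∠-89.7° Ω.
Step 4 — Source phasor: V = 19.2∠-120.4° V = -9.716 - j16.56 V.
Step 5 — Ohm's law: I = V / Z_total = (-9.716 - j16.56) / (330 - j6.193e+04) = 0.0002666 - j0.0001583 A.
Step 6 — Convert to polar: |I| = 0.00031 A, ∠I = -30.7°.

I = 0.00031∠-30.7° A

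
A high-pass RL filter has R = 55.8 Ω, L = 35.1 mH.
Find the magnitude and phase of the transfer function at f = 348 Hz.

Step 1 — Angular frequency: ω = 2π·348 = 2187 rad/s.
Step 2 — Transfer function: H(jω) = jωL/(R + jωL).
Step 3 — Numerator jωL = j·76.75; denominator R + jωL = 55.8 + j76.75.
Step 4 — H = 0.6542 + j0.4756.
Step 5 — Magnitude: |H| = 0.8088 (-1.8 dB); phase: φ = 36.0°.

|H| = 0.8088 (-1.8 dB), φ = 36.0°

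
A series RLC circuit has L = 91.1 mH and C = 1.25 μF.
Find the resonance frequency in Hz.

Step 1 — Resonance condition Im(Z)=0 gives ω₀ = 1/√(LC).
Step 2 — ω₀ = 1/√(0.0911·1.25e-06) = 2963 rad/s.
Step 3 — f₀ = ω₀/(2π) = 471.6 Hz.

f₀ = 471.6 Hz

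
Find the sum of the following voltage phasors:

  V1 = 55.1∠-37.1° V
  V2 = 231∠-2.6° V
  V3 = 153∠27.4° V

Step 1 — Convert each phasor to rectangular form:
  V1 = 55.1·(cos(-37.1°) + j·sin(-37.1°)) = 43.95 - j33.24 V
  V2 = 231·(cos(-2.6°) + j·sin(-2.6°)) = 230.8 - j10.48 V
  V3 = 153·(cos(27.4°) + j·sin(27.4°)) = 135.8 + j70.41 V
Step 2 — Sum components: V_total = 410.5 + j26.69 V.
Step 3 — Convert to polar: |V_total| = 411.4 V, ∠V_total = 3.7°.

V_total = 411.4∠3.7° V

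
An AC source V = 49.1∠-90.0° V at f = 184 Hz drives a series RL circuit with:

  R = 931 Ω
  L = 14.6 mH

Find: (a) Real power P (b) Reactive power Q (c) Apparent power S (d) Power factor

Step 1 — Angular frequency: ω = 2π·f = 2π·184 = 1156 rad/s.
Step 2 — Component impedances:
  R: Z = R = 931 Ω
  L: Z = jωL = j·1156·0.0146 = 0 + j16.88 Ω
Step 3 — Series combination: Z_total = R + L = 931 + j16.88 Ω = 931.2∠1.0° Ω.
Step 4 — Source phasor: V = 49.1∠-90.0° V = 0 - j49.1 V.
Step 5 — Current: I = V / Z = -0.0009559 - j0.05272 A = 0.05273∠-91.0° A.
Step 6 — Complex power: S = V·I* = 2.589 + j0.04693 VA.
Step 7 — Real power: P = Re(S) = 2.589 W.
Step 8 — Reactive power: Q = Im(S) = 0.04693 VAR.
Step 9 — Apparent power: |S| = 2.589 VA.
Step 10 — Power factor: PF = P/|S| = 0.9998 (lagging).

(a) P = 2.589 W  (b) Q = 0.04693 VAR  (c) S = 2.589 VA  (d) PF = 0.9998 (lagging)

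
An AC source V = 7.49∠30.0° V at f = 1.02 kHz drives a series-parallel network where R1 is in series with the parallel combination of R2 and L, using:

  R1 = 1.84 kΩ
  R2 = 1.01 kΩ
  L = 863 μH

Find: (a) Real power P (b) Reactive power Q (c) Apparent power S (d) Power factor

Step 1 — Angular frequency: ω = 2π·f = 2π·1020 = 6409 rad/s.
Step 2 — Component impedances:
  R1: Z = R = 1840 Ω
  R2: Z = R = 1010 Ω
  L: Z = jωL = j·6409·0.000863 = 0 + j5.531 Ω
Step 3 — Parallel branch: R2 || L = 1/(1/R2 + 1/L) = 0.03029 + j5.531 Ω.
Step 4 — Series with R1: Z_total = R1 + (R2 || L) = 1840 + j5.531 Ω = 1840∠0.2° Ω.
Step 5 — Source phasor: V = 7.49∠30.0° V = 6.487 + j3.745 V.
Step 6 — Current: I = V / Z = 0.003531 + j0.002025 A = 0.004071∠29.8° A.
Step 7 — Complex power: S = V·I* = 0.03049 + j9.164e-05 VA.
Step 8 — Real power: P = Re(S) = 0.03049 W.
Step 9 — Reactive power: Q = Im(S) = 9.164e-05 VAR.
Step 10 — Apparent power: |S| = 0.03049 VA.
Step 11 — Power factor: PF = P/|S| = 1 (lagging).

(a) P = 0.03049 W  (b) Q = 9.164e-05 VAR  (c) S = 0.03049 VA  (d) PF = 1 (lagging)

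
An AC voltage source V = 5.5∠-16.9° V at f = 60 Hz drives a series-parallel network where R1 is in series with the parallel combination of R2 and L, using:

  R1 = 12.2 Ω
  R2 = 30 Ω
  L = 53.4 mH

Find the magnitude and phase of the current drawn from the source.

Step 1 — Angular frequency: ω = 2π·f = 2π·60 = 377 rad/s.
Step 2 — Component impedances:
  R1: Z = R = 12.2 Ω
  R2: Z = R = 30 Ω
  L: Z = jωL = j·377·0.0534 = 0 + j20.13 Ω
Step 3 — Parallel branch: R2 || L = 1/(1/R2 + 1/L) = 9.315 + j13.88 Ω.
Step 4 — Series with R1: Z_total = R1 + (R2 || L) = 21.51 + j13.88 Ω = 25.6∠32.8° Ω.
Step 5 — Source phasor: V = 5.5∠-16.9° V = 5.262 - j1.599 V.
Step 6 — Ohm's law: I = V / Z_total = (5.262 - j1.599) / (21.51 + j13.88) = 0.1389 - j0.1639 A.
Step 7 — Convert to polar: |I| = 0.2148 A, ∠I = -49.7°.

I = 0.2148∠-49.7° A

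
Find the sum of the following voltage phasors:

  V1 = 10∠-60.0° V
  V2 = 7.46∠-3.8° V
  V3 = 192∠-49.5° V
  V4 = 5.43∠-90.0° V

Step 1 — Convert each phasor to rectangular form:
  V1 = 10·(cos(-60.0°) + j·sin(-60.0°)) = 5 - j8.66 V
  V2 = 7.46·(cos(-3.8°) + j·sin(-3.8°)) = 7.444 - j0.4944 V
  V3 = 192·(cos(-49.5°) + j·sin(-49.5°)) = 124.7 - j146 V
  V4 = 5.43·(cos(-90.0°) + j·sin(-90.0°)) = 0 - j5.43 V
Step 2 — Sum components: V_total = 137.1 - j160.6 V.
Step 3 — Convert to polar: |V_total| = 211.2 V, ∠V_total = -49.5°.

V_total = 211.2∠-49.5° V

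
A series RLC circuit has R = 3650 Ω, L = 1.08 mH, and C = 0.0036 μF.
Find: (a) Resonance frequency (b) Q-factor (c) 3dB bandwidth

Step 1 — Resonance condition Im(Z)=0 gives ω₀ = 1/√(LC).
Step 2 — ω₀ = 1/√(0.00108·3.6e-09) = 5.072e+05 rad/s.
Step 3 — f₀ = ω₀/(2π) = 8.072e+04 Hz.
Step 4 — Series Q: Q = ω₀L/R = 5.072e+05·0.00108/3650 = 0.1501.
Step 5 — 3dB bandwidth: Δω = ω₀/Q = 3.38e+06 rad/s; BW = Δω/(2π) = 5.379e+05 Hz.

(a) f₀ = 8.072e+04 Hz  (b) Q = 0.1501  (c) BW = 5.379e+05 Hz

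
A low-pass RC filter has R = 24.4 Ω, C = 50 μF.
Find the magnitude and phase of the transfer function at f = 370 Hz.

Step 1 — Angular frequency: ω = 2π·370 = 2325 rad/s.
Step 2 — Transfer function: H(jω) = 1/(1 + jωRC).
Step 3 — Denominator: 1 + jωRC = 1 + j·2325·24.4·5e-05 = 1 + j2.836.
Step 4 — H = 0.1106 - j0.3136.
Step 5 — Magnitude: |H| = 0.3325 (-9.6 dB); phase: φ = -70.6°.

|H| = 0.3325 (-9.6 dB), φ = -70.6°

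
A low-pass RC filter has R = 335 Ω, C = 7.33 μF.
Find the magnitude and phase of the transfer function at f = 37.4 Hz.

Step 1 — Angular frequency: ω = 2π·37.4 = 235 rad/s.
Step 2 — Transfer function: H(jω) = 1/(1 + jωRC).
Step 3 — Denominator: 1 + jωRC = 1 + j·235·335·7.33e-06 = 1 + j0.577.
Step 4 — H = 0.7502 - j0.4329.
Step 5 — Magnitude: |H| = 0.8661 (-1.2 dB); phase: φ = -30.0°.

|H| = 0.8661 (-1.2 dB), φ = -30.0°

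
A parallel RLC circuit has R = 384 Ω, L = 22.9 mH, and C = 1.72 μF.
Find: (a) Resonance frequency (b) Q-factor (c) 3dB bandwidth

Step 1 — Resonance: ω₀ = 1/√(LC) = 1/√(0.0229·1.72e-06) = 5039 rad/s.
Step 2 — f₀ = ω₀/(2π) = 801.9 Hz.
Step 3 — Parallel Q: Q = R/(ω₀L) = 384/(5039·0.0229) = 3.328.
Step 4 — Bandwidth: Δω = ω₀/Q = 1514 rad/s; BW = Δω/(2π) = 241 Hz.

(a) f₀ = 801.9 Hz  (b) Q = 3.328  (c) BW = 241 Hz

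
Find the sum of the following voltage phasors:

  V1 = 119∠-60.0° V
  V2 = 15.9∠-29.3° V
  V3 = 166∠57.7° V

Step 1 — Convert each phasor to rectangular form:
  V1 = 119·(cos(-60.0°) + j·sin(-60.0°)) = 59.5 - j103.1 V
  V2 = 15.9·(cos(-29.3°) + j·sin(-29.3°)) = 13.87 - j7.781 V
  V3 = 166·(cos(57.7°) + j·sin(57.7°)) = 88.7 + j140.3 V
Step 2 — Sum components: V_total = 162.1 + j29.48 V.
Step 3 — Convert to polar: |V_total| = 164.7 V, ∠V_total = 10.3°.

V_total = 164.7∠10.3° V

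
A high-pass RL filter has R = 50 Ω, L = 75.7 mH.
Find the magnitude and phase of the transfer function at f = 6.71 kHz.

Step 1 — Angular frequency: ω = 2π·6710 = 4.216e+04 rad/s.
Step 2 — Transfer function: H(jω) = jωL/(R + jωL).
Step 3 — Numerator jωL = j·3192; denominator R + jωL = 50 + j3192.
Step 4 — H = 0.9998 + j0.01566.
Step 5 — Magnitude: |H| = 0.9999 (-0.0 dB); phase: φ = 0.9°.

|H| = 0.9999 (-0.0 dB), φ = 0.9°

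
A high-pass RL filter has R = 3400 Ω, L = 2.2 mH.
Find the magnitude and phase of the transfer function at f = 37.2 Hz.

Step 1 — Angular frequency: ω = 2π·37.2 = 233.7 rad/s.
Step 2 — Transfer function: H(jω) = jωL/(R + jωL).
Step 3 — Numerator jωL = j·0.5142; denominator R + jωL = 3400 + j0.5142.
Step 4 — H = 2.287e-08 + j0.0001512.
Step 5 — Magnitude: |H| = 0.0001512 (-76.4 dB); phase: φ = 90.0°.

|H| = 0.0001512 (-76.4 dB), φ = 90.0°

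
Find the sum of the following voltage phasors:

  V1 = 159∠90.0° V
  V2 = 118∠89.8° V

Step 1 — Convert each phasor to rectangular form:
  V1 = 159·(cos(90.0°) + j·sin(90.0°)) = 0 + j159 V
  V2 = 118·(cos(89.8°) + j·sin(89.8°)) = 0.4119 + j118 V
Step 2 — Sum components: V_total = 0.4119 + j277 V.
Step 3 — Convert to polar: |V_total| = 277 V, ∠V_total = 89.9°.

V_total = 277∠89.9° V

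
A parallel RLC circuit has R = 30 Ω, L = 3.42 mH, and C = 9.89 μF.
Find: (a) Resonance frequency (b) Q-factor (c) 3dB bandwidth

Step 1 — Resonance: ω₀ = 1/√(LC) = 1/√(0.00342·9.89e-06) = 5437 rad/s.
Step 2 — f₀ = ω₀/(2π) = 865.4 Hz.
Step 3 — Parallel Q: Q = R/(ω₀L) = 30/(5437·0.00342) = 1.613.
Step 4 — Bandwidth: Δω = ω₀/Q = 3370 rad/s; BW = Δω/(2π) = 536.4 Hz.

(a) f₀ = 865.4 Hz  (b) Q = 1.613  (c) BW = 536.4 Hz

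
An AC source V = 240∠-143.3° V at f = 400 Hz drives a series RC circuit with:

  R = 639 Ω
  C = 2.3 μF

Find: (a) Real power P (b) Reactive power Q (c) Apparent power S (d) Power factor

Step 1 — Angular frequency: ω = 2π·f = 2π·400 = 2513 rad/s.
Step 2 — Component impedances:
  R: Z = R = 639 Ω
  C: Z = 1/(jωC) = -j/(ω·C) = 0 - j173 Ω
Step 3 — Series combination: Z_total = R + C = 639 - j173 Ω = 662∠-15.1° Ω.
Step 4 — Source phasor: V = 240∠-143.3° V = -192.4 - j143.4 V.
Step 5 — Current: I = V / Z = -0.224 - j0.2851 A = 0.3625∠-128.2° A.
Step 6 — Complex power: S = V·I* = 83.99 - j22.74 VA.
Step 7 — Real power: P = Re(S) = 83.99 W.
Step 8 — Reactive power: Q = Im(S) = -22.74 VAR.
Step 9 — Apparent power: |S| = 87.01 VA.
Step 10 — Power factor: PF = P/|S| = 0.9653 (leading).

(a) P = 83.99 W  (b) Q = -22.74 VAR  (c) S = 87.01 VA  (d) PF = 0.9653 (leading)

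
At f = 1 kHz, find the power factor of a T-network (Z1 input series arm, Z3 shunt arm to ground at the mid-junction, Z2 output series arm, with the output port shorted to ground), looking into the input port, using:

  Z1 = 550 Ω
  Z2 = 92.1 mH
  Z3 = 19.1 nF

Step 1 — Angular frequency: ω = 2π·f = 2π·1000 = 6283 rad/s.
Step 2 — Component impedances:
  Z1: Z = R = 550 Ω
  Z2: Z = jωL = j·6283·0.0921 = 0 + j578.7 Ω
  Z3: Z = 1/(jωC) = -j/(ω·C) = 0 - j8333 Ω
Step 3 — With the output port shorted to ground, the output series arm Z2 runs from the junction to ground; the shunt arm Z3 also runs from the junction to ground. They appear in parallel: Z3 || Z2 = 0 + j621.9 Ω.
Step 4 — Series with input arm Z1: Z_in = Z1 + (Z3 || Z2) = 550 + j621.9 Ω = 830.2∠48.5° Ω.
Step 5 — Power factor: PF = cos(φ) = Re(Z)/|Z| = 550/830.2 = 0.6625.
Step 6 — Type: Im(Z) = 621.9 ⇒ lagging (phase φ = 48.5°).

PF = 0.6625 (lagging, φ = 48.5°)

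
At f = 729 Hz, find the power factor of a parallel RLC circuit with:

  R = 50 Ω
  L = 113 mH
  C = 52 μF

Step 1 — Angular frequency: ω = 2π·f = 2π·729 = 4580 rad/s.
Step 2 — Component impedances:
  R: Z = R = 50 Ω
  L: Z = jωL = j·4580·0.113 = 0 + j517.6 Ω
  C: Z = 1/(jωC) = -j/(ω·C) = 0 - j4.198 Ω
Step 3 — Parallel combination: 1/Z_total = 1/R + 1/L + 1/C; Z_total = 0.3558 - j4.203 Ω = 4.218∠-85.2° Ω.
Step 4 — Power factor: PF = cos(φ) = Re(Z)/|Z| = 0.3558/4.218 = 0.08435.
Step 5 — Type: Im(Z) = -4.203 ⇒ leading (phase φ = -85.2°).

PF = 0.08435 (leading, φ = -85.2°)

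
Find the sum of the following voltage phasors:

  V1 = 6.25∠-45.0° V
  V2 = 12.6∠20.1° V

Step 1 — Convert each phasor to rectangular form:
  V1 = 6.25·(cos(-45.0°) + j·sin(-45.0°)) = 4.419 - j4.419 V
  V2 = 12.6·(cos(20.1°) + j·sin(20.1°)) = 11.83 + j4.33 V
Step 2 — Sum components: V_total = 16.25 - j0.08931 V.
Step 3 — Convert to polar: |V_total| = 16.25 V, ∠V_total = -0.3°.

V_total = 16.25∠-0.3° V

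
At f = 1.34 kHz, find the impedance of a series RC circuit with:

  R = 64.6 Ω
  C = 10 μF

Step 1 — Angular frequency: ω = 2π·f = 2π·1340 = 8419 rad/s.
Step 2 — Component impedances:
  R: Z = R = 64.6 Ω
  C: Z = 1/(jωC) = -j/(ω·C) = 0 - j11.88 Ω
Step 3 — Series combination: Z_total = R + C = 64.6 - j11.88 Ω = 65.68∠-10.4° Ω.

Z = 64.6 - j11.88 Ω = 65.68∠-10.4° Ω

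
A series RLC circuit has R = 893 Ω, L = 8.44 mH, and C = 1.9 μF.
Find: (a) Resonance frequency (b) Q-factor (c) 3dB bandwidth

Step 1 — Resonance: ω₀ = 1/√(LC) = 1/√(0.00844·1.9e-06) = 7897 rad/s.
Step 2 — f₀ = ω₀/(2π) = 1257 Hz.
Step 3 — Series Q: Q = ω₀L/R = 7897·0.00844/893 = 0.07464.
Step 4 — Bandwidth: Δω = ω₀/Q = 1.058e+05 rad/s; BW = Δω/(2π) = 1.684e+04 Hz.

(a) f₀ = 1257 Hz  (b) Q = 0.07464  (c) BW = 1.684e+04 Hz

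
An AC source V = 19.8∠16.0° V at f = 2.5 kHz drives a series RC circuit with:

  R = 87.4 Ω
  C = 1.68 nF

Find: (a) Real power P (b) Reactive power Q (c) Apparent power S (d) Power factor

Step 1 — Angular frequency: ω = 2π·f = 2π·2500 = 1.571e+04 rad/s.
Step 2 — Component impedances:
  R: Z = R = 87.4 Ω
  C: Z = 1/(jωC) = -j/(ω·C) = 0 - j3.789e+04 Ω
Step 3 — Series combination: Z_total = R + C = 87.4 - j3.789e+04 Ω = 3.789e+04∠-89.9° Ω.
Step 4 — Source phasor: V = 19.8∠16.0° V = 19.03 + j5.458 V.
Step 5 — Current: I = V / Z = -0.0001429 + j0.0005026 A = 0.0005225∠105.9° A.
Step 6 — Complex power: S = V·I* = 2.386e-05 - j0.01035 VA.
Step 7 — Real power: P = Re(S) = 2.386e-05 W.
Step 8 — Reactive power: Q = Im(S) = -0.01035 VAR.
Step 9 — Apparent power: |S| = 0.01035 VA.
Step 10 — Power factor: PF = P/|S| = 0.002306 (leading).

(a) P = 2.386e-05 W  (b) Q = -0.01035 VAR  (c) S = 0.01035 VA  (d) PF = 0.002306 (leading)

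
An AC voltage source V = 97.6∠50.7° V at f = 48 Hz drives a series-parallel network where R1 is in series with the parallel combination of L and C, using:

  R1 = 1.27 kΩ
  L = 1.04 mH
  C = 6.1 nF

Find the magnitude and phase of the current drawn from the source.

Step 1 — Angular frequency: ω = 2π·f = 2π·48 = 301.6 rad/s.
Step 2 — Component impedances:
  R1: Z = R = 1270 Ω
  L: Z = jωL = j·301.6·0.00104 = 0 + j0.3137 Ω
  C: Z = 1/(jωC) = -j/(ω·C) = 0 - j5.436e+05 Ω
Step 3 — Parallel branch: L || C = 1/(1/L + 1/C) = 0 + j0.3137 Ω.
Step 4 — Series with R1: Z_total = R1 + (L || C) = 1270 + j0.3137 Ω = 1270∠0.0° Ω.
Step 5 — Source phasor: V = 97.6∠50.7° V = 61.82 + j75.53 V.
Step 6 — Ohm's law: I = V / Z_total = (61.82 + j75.53) / (1270 + j0.3137) = 0.04869 + j0.05946 A.
Step 7 — Convert to polar: |I| = 0.07685 A, ∠I = 50.7°.

I = 0.07685∠50.7° A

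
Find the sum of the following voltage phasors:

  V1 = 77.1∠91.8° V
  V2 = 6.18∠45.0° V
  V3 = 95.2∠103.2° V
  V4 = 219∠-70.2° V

Step 1 — Convert each phasor to rectangular form:
  V1 = 77.1·(cos(91.8°) + j·sin(91.8°)) = -2.422 + j77.06 V
  V2 = 6.18·(cos(45.0°) + j·sin(45.0°)) = 4.37 + j4.37 V
  V3 = 95.2·(cos(103.2°) + j·sin(103.2°)) = -21.74 + j92.68 V
  V4 = 219·(cos(-70.2°) + j·sin(-70.2°)) = 74.18 - j206.1 V
Step 2 — Sum components: V_total = 54.39 - j31.94 V.
Step 3 — Convert to polar: |V_total| = 63.08 V, ∠V_total = -30.4°.

V_total = 63.08∠-30.4° V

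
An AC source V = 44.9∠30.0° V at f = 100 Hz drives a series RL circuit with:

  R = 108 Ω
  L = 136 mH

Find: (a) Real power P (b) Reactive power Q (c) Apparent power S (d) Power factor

Step 1 — Angular frequency: ω = 2π·f = 2π·100 = 628.3 rad/s.
Step 2 — Component impedances:
  R: Z = R = 108 Ω
  L: Z = jωL = j·628.3·0.136 = 0 + j85.45 Ω
Step 3 — Series combination: Z_total = R + L = 108 + j85.45 Ω = 137.7∠38.4° Ω.
Step 4 — Source phasor: V = 44.9∠30.0° V = 38.88 + j22.45 V.
Step 5 — Current: I = V / Z = 0.3226 - j0.04736 A = 0.326∠-8.4° A.
Step 6 — Complex power: S = V·I* = 11.48 + j9.083 VA.
Step 7 — Real power: P = Re(S) = 11.48 W.
Step 8 — Reactive power: Q = Im(S) = 9.083 VAR.
Step 9 — Apparent power: |S| = 14.64 VA.
Step 10 — Power factor: PF = P/|S| = 0.7842 (lagging).

(a) P = 11.48 W  (b) Q = 9.083 VAR  (c) S = 14.64 VA  (d) PF = 0.7842 (lagging)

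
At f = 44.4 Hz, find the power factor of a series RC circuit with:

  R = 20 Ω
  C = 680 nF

Step 1 — Angular frequency: ω = 2π·f = 2π·44.4 = 279 rad/s.
Step 2 — Component impedances:
  R: Z = R = 20 Ω
  C: Z = 1/(jωC) = -j/(ω·C) = 0 - j5271 Ω
Step 3 — Series combination: Z_total = R + C = 20 - j5271 Ω = 5271∠-89.8° Ω.
Step 4 — Power factor: PF = cos(φ) = Re(Z)/|Z| = 20/5271 = 0.003794.
Step 5 — Type: Im(Z) = -5271 ⇒ leading (phase φ = -89.8°).

PF = 0.003794 (leading, φ = -89.8°)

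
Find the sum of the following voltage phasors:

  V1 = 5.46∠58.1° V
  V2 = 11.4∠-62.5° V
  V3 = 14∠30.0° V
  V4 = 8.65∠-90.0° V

Step 1 — Convert each phasor to rectangular form:
  V1 = 5.46·(cos(58.1°) + j·sin(58.1°)) = 2.885 + j4.635 V
  V2 = 11.4·(cos(-62.5°) + j·sin(-62.5°)) = 5.264 - j10.11 V
  V3 = 14·(cos(30.0°) + j·sin(30.0°)) = 12.12 + j7 V
  V4 = 8.65·(cos(-90.0°) + j·sin(-90.0°)) = 0 - j8.65 V
Step 2 — Sum components: V_total = 20.27 - j7.127 V.
Step 3 — Convert to polar: |V_total| = 21.49 V, ∠V_total = -19.4°.

V_total = 21.49∠-19.4° V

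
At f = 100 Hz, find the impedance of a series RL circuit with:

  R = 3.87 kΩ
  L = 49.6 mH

Step 1 — Angular frequency: ω = 2π·f = 2π·100 = 628.3 rad/s.
Step 2 — Component impedances:
  R: Z = R = 3870 Ω
  L: Z = jωL = j·628.3·0.0496 = 0 + j31.16 Ω
Step 3 — Series combination: Z_total = R + L = 3870 + j31.16 Ω = 3870∠0.5° Ω.

Z = 3870 + j31.16 Ω = 3870∠0.5° Ω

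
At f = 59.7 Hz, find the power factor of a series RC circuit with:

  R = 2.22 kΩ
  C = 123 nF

Step 1 — Angular frequency: ω = 2π·f = 2π·59.7 = 375.1 rad/s.
Step 2 — Component impedances:
  R: Z = R = 2220 Ω
  C: Z = 1/(jωC) = -j/(ω·C) = 0 - j2.167e+04 Ω
Step 3 — Series combination: Z_total = R + C = 2220 - j2.167e+04 Ω = 2.179e+04∠-84.2° Ω.
Step 4 — Power factor: PF = cos(φ) = Re(Z)/|Z| = 2220/2.179e+04 = 0.1019.
Step 5 — Type: Im(Z) = -2.167e+04 ⇒ leading (phase φ = -84.2°).

PF = 0.1019 (leading, φ = -84.2°)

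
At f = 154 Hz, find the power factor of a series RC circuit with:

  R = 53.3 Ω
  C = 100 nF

Step 1 — Angular frequency: ω = 2π·f = 2π·154 = 967.6 rad/s.
Step 2 — Component impedances:
  R: Z = R = 53.3 Ω
  C: Z = 1/(jωC) = -j/(ω·C) = 0 - j1.033e+04 Ω
Step 3 — Series combination: Z_total = R + C = 53.3 - j1.033e+04 Ω = 1.033e+04∠-89.7° Ω.
Step 4 — Power factor: PF = cos(φ) = Re(Z)/|Z| = 53.3/10335 = 0.005157.
Step 5 — Type: Im(Z) = -1.033e+04 ⇒ leading (phase φ = -89.7°).

PF = 0.005157 (leading, φ = -89.7°)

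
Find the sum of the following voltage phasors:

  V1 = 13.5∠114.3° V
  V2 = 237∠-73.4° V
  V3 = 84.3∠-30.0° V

Step 1 — Convert each phasor to rectangular form:
  V1 = 13.5·(cos(114.3°) + j·sin(114.3°)) = -5.555 + j12.3 V
  V2 = 237·(cos(-73.4°) + j·sin(-73.4°)) = 67.71 - j227.1 V
  V3 = 84.3·(cos(-30.0°) + j·sin(-30.0°)) = 73.01 - j42.15 V
Step 2 — Sum components: V_total = 135.2 - j257 V.
Step 3 — Convert to polar: |V_total| = 290.3 V, ∠V_total = -62.3°.

V_total = 290.3∠-62.3° V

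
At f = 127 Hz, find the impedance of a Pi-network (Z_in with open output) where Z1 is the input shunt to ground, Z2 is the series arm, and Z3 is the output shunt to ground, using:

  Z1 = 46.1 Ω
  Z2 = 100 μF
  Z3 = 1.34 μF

Step 1 — Angular frequency: ω = 2π·f = 2π·127 = 798 rad/s.
Step 2 — Component impedances:
  Z1: Z = R = 46.1 Ω
  Z2: Z = 1/(jωC) = -j/(ω·C) = 0 - j12.53 Ω
  Z3: Z = 1/(jωC) = -j/(ω·C) = 0 - j935.2 Ω
Step 3 — With open output, the series arm Z2 and the output shunt Z3 appear in series to ground: Z2 + Z3 = 0 - j947.7 Ω.
Step 4 — Parallel with input shunt Z1: Z_in = Z1 || (Z2 + Z3) = 45.99 - j2.237 Ω = 46.05∠-2.8° Ω.

Z = 45.99 - j2.237 Ω = 46.05∠-2.8° Ω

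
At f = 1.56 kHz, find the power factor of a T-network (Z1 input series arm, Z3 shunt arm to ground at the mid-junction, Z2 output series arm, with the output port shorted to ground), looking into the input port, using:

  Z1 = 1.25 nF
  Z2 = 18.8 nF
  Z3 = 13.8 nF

Step 1 — Angular frequency: ω = 2π·f = 2π·1560 = 9802 rad/s.
Step 2 — Component impedances:
  Z1: Z = 1/(jωC) = -j/(ω·C) = 0 - j8.162e+04 Ω
  Z2: Z = 1/(jωC) = -j/(ω·C) = 0 - j5427 Ω
  Z3: Z = 1/(jωC) = -j/(ω·C) = 0 - j7393 Ω
Step 3 — With the output port shorted to ground, the output series arm Z2 runs from the junction to ground; the shunt arm Z3 also runs from the junction to ground. They appear in parallel: Z3 || Z2 = 0 - j3130 Ω.
Step 4 — Series with input arm Z1: Z_in = Z1 + (Z3 || Z2) = 0 - j8.475e+04 Ω = 8.475e+04∠-90.0° Ω.
Step 5 — Power factor: PF = cos(φ) = Re(Z)/|Z| = 0/8.475e+04 = 0.
Step 6 — Type: Im(Z) = -8.475e+04 ⇒ leading (phase φ = -90.0°).

PF = 0 (leading, φ = -90.0°)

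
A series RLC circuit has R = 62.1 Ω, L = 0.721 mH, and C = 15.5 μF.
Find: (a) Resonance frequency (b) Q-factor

Step 1 — Resonance condition Im(Z)=0 gives ω₀ = 1/√(LC).
Step 2 — ω₀ = 1/√(0.000721·1.55e-05) = 9459 rad/s.
Step 3 — f₀ = ω₀/(2π) = 1506 Hz.
Step 4 — Series Q: Q = ω₀L/R = 9459·0.000721/62.1 = 0.1098.

(a) f₀ = 1506 Hz  (b) Q = 0.1098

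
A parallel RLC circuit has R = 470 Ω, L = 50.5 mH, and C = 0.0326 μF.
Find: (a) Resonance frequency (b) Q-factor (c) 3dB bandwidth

Step 1 — Resonance: ω₀ = 1/√(LC) = 1/√(0.0505·3.26e-08) = 2.465e+04 rad/s.
Step 2 — f₀ = ω₀/(2π) = 3923 Hz.
Step 3 — Parallel Q: Q = R/(ω₀L) = 470/(2.465e+04·0.0505) = 0.3776.
Step 4 — Bandwidth: Δω = ω₀/Q = 6.527e+04 rad/s; BW = Δω/(2π) = 1.039e+04 Hz.

(a) f₀ = 3923 Hz  (b) Q = 0.3776  (c) BW = 1.039e+04 Hz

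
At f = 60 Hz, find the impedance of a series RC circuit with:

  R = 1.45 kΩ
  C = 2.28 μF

Step 1 — Angular frequency: ω = 2π·f = 2π·60 = 377 rad/s.
Step 2 — Component impedances:
  R: Z = R = 1450 Ω
  C: Z = 1/(jωC) = -j/(ω·C) = 0 - j1163 Ω
Step 3 — Series combination: Z_total = R + C = 1450 - j1163 Ω = 1859∠-38.7° Ω.

Z = 1450 - j1163 Ω = 1859∠-38.7° Ω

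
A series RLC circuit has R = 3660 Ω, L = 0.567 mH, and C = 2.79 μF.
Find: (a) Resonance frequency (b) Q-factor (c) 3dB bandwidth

Step 1 — Resonance: ω₀ = 1/√(LC) = 1/√(0.000567·2.79e-06) = 2.514e+04 rad/s.
Step 2 — f₀ = ω₀/(2π) = 4002 Hz.
Step 3 — Series Q: Q = ω₀L/R = 2.514e+04·0.000567/3660 = 0.003895.
Step 4 — Bandwidth: Δω = ω₀/Q = 6.455e+06 rad/s; BW = Δω/(2π) = 1.027e+06 Hz.

(a) f₀ = 4002 Hz  (b) Q = 0.003895  (c) BW = 1.027e+06 Hz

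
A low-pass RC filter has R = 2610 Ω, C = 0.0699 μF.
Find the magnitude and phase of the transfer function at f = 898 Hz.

Step 1 — Angular frequency: ω = 2π·898 = 5642 rad/s.
Step 2 — Transfer function: H(jω) = 1/(1 + jωRC).
Step 3 — Denominator: 1 + jωRC = 1 + j·5642·2610·6.99e-08 = 1 + j1.029.
Step 4 — H = 0.4855 - j0.4998.
Step 5 — Magnitude: |H| = 0.6968 (-3.1 dB); phase: φ = -45.8°.

|H| = 0.6968 (-3.1 dB), φ = -45.8°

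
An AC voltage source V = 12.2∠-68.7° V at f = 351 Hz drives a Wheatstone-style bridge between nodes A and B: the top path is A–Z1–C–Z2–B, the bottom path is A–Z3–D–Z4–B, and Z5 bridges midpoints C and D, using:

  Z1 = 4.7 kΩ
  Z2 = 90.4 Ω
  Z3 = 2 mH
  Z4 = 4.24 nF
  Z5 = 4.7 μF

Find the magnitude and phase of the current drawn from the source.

Step 1 — Angular frequency: ω = 2π·f = 2π·351 = 2205 rad/s.
Step 2 — Component impedances:
  Z1: Z = R = 4700 Ω
  Z2: Z = R = 90.4 Ω
  Z3: Z = jωL = j·2205·0.002 = 0 + j4.411 Ω
  Z4: Z = 1/(jωC) = -j/(ω·C) = 0 - j1.069e+05 Ω
  Z5: Z = 1/(jωC) = -j/(ω·C) = 0 - j96.48 Ω
Step 3 — Bridge requires nodal analysis (the Z5 bridge couples midpoints C and D, so the two paths cannot be reduced to a simple series/parallel combination). Setting node B to ground and injecting 1 A at node A, the 3-node admittance system at A, C, D solves to V_A = Z_AB = 92.04 - j92.02 Ω = 130.1∠-45.0° Ω.
Step 4 — Source phasor: V = 12.2∠-68.7° V = 4.432 - j11.37 V.
Step 5 — Ohm's law: I = V / Z_total = (4.432 - j11.37) / (92.04 - j92.02) = 0.08583 - j0.03769 A.
Step 6 — Convert to polar: |I| = 0.09374 A, ∠I = -23.7°.

I = 0.09374∠-23.7° A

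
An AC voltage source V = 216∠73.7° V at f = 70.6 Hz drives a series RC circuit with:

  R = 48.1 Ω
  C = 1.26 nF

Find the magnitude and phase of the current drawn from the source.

Step 1 — Angular frequency: ω = 2π·f = 2π·70.6 = 443.6 rad/s.
Step 2 — Component impedances:
  R: Z = R = 48.1 Ω
  C: Z = 1/(jωC) = -j/(ω·C) = 0 - j1.789e+06 Ω
Step 3 — Series combination: Z_total = R + C = 48.1 - j1.789e+06 Ω = 1.789e+06∠-90.0° Ω.
Step 4 — Source phasor: V = 216∠73.7° V = 60.62 + j207.3 V.
Step 5 — Ohm's law: I = V / Z_total = (60.62 + j207.3) / (48.1 - j1.789e+06) = -0.0001159 + j3.389e-05 A.
Step 6 — Convert to polar: |I| = 0.0001207 A, ∠I = 163.7°.

I = 0.0001207∠163.7° A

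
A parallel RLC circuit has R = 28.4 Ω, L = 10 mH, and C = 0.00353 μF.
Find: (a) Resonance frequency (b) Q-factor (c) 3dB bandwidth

Step 1 — Resonance: ω₀ = 1/√(LC) = 1/√(0.01·3.53e-09) = 1.683e+05 rad/s.
Step 2 — f₀ = ω₀/(2π) = 2.679e+04 Hz.
Step 3 — Parallel Q: Q = R/(ω₀L) = 28.4/(1.683e+05·0.01) = 0.01687.
Step 4 — Bandwidth: Δω = ω₀/Q = 9.975e+06 rad/s; BW = Δω/(2π) = 1.588e+06 Hz.

(a) f₀ = 2.679e+04 Hz  (b) Q = 0.01687  (c) BW = 1.588e+06 Hz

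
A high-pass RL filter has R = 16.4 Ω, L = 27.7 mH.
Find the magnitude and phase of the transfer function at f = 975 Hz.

Step 1 — Angular frequency: ω = 2π·975 = 6126 rad/s.
Step 2 — Transfer function: H(jω) = jωL/(R + jωL).
Step 3 — Numerator jωL = j·169.7; denominator R + jωL = 16.4 + j169.7.
Step 4 — H = 0.9907 + j0.09575.
Step 5 — Magnitude: |H| = 0.9954 (-0.0 dB); phase: φ = 5.5°.

|H| = 0.9954 (-0.0 dB), φ = 5.5°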